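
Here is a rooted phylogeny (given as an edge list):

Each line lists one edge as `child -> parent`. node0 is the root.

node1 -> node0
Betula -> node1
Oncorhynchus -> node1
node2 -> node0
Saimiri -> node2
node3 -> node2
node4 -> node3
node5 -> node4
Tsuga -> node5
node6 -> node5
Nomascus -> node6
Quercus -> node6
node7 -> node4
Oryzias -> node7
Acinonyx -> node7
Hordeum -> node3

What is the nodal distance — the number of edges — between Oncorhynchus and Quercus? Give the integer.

The MRCA of Oncorhynchus and Quercus is the root of the tree.
From Oncorhynchus up to that node: 2 branches. From Quercus up to the same node: 6 branches. Total: 2 + 6 = 8.

8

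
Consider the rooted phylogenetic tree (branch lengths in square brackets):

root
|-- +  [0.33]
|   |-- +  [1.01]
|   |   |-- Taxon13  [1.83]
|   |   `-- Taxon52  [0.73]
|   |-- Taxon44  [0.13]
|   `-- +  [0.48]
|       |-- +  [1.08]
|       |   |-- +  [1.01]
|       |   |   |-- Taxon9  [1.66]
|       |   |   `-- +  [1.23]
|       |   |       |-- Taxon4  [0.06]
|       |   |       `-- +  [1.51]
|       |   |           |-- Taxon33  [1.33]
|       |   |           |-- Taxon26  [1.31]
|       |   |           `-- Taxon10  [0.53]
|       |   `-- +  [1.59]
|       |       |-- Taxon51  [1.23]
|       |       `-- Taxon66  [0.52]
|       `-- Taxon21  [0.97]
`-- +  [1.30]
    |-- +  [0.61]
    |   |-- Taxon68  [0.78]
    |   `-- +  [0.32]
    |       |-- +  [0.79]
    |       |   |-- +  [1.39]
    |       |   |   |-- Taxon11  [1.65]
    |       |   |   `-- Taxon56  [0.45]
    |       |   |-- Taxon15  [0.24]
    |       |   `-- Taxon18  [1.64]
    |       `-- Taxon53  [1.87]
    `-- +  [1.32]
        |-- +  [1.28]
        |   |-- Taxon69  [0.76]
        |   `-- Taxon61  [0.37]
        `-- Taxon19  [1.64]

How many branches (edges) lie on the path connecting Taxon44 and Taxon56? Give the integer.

8

The MRCA of Taxon44 and Taxon56 is the root of the tree.
From Taxon44 up to that node: 2 branches. From Taxon56 up to the same node: 6 branches. Total: 2 + 6 = 8.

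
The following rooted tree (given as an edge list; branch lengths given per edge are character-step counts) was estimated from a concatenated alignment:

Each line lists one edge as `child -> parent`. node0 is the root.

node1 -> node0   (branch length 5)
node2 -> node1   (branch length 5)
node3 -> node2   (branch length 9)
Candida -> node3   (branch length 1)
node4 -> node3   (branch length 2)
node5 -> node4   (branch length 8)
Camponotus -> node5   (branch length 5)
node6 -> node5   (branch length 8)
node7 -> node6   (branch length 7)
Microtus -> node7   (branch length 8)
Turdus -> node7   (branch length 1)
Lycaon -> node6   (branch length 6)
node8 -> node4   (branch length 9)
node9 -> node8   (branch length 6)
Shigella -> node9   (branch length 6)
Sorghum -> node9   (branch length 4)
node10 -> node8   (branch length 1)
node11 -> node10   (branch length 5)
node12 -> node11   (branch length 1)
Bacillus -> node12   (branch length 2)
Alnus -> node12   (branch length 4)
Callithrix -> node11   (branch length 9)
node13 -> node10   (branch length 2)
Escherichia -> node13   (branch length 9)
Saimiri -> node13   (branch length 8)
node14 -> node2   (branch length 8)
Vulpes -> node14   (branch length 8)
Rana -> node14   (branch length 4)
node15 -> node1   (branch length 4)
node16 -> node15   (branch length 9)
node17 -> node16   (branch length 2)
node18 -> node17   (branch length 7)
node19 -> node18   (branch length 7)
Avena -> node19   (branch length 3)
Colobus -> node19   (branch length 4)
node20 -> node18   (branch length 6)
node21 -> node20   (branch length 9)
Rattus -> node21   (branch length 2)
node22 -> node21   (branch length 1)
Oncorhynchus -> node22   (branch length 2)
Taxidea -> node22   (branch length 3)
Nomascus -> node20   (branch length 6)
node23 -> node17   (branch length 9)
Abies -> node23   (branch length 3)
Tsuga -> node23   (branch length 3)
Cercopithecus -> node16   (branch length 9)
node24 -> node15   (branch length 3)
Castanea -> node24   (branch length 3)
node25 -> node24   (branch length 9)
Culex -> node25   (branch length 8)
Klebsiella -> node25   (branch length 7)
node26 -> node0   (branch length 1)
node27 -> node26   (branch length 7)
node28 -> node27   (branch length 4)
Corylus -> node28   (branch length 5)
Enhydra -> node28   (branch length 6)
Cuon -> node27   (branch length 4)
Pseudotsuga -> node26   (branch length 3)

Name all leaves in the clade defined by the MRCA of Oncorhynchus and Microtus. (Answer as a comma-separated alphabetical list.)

Abies, Alnus, Avena, Bacillus, Callithrix, Camponotus, Candida, Castanea, Cercopithecus, Colobus, Culex, Escherichia, Klebsiella, Lycaon, Microtus, Nomascus, Oncorhynchus, Rana, Rattus, Saimiri, Shigella, Sorghum, Taxidea, Tsuga, Turdus, Vulpes

Tracing Oncorhynchus: it sits inside (Oncorhynchus,Taxidea).
Tracing Microtus: it sits inside (Microtus,Turdus).
The smallest clade enclosing both is (((Candida,((Camponotus,((Microtus,Turdus),Lycaon)),((Shigella,Sorghum),(((Bacillus,Alnus),Callithrix),(Escherichia,Saimiri))))),(Vulpes,Rana)),(((((Avena,Colobus),((Rattus,(Oncorhynchus,Taxidea)),Nomascus)),(Abies,Tsuga)),Cercopithecus),(Castanea,(Culex,Klebsiella)))); the answer is its 26 terminal taxa in alphabetical order.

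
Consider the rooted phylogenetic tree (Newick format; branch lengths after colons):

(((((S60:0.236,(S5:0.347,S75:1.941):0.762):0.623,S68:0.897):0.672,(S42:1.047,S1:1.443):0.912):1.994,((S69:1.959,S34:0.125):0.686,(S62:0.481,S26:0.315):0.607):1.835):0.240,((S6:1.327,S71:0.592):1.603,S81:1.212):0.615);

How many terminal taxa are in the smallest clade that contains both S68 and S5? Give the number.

The MRCA of S68 and S5 is the node subtending ((S60,(S5,S75)),S68).
That clade contains 4 terminal taxa: S5, S60, S68, S75.

4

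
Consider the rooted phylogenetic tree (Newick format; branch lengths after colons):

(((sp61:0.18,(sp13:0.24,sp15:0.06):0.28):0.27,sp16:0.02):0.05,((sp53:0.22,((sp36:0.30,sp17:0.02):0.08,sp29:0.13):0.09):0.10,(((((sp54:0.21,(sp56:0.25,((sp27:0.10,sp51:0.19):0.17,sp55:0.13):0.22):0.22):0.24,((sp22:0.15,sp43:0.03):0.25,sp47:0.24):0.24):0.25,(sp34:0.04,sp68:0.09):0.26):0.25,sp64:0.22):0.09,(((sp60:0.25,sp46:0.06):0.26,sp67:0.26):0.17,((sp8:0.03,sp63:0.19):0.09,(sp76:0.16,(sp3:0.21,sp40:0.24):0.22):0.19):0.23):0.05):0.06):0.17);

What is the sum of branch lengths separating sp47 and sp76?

The path runs sp47 → … → MRCA → … → sp76; the MRCA is the node subtending (((((sp54,(sp56,((sp27,sp51),sp55))),((sp22,sp43),sp47)),(sp34,sp68)),sp64),(((sp60,sp46),sp67),((sp8,sp63),(sp76,(sp3,sp40))))).
Branch lengths along that path: 0.24 + 0.24 + 0.25 + 0.25 + 0.09 + 0.05 + 0.23 + 0.19 + 0.16 = 1.70.

1.70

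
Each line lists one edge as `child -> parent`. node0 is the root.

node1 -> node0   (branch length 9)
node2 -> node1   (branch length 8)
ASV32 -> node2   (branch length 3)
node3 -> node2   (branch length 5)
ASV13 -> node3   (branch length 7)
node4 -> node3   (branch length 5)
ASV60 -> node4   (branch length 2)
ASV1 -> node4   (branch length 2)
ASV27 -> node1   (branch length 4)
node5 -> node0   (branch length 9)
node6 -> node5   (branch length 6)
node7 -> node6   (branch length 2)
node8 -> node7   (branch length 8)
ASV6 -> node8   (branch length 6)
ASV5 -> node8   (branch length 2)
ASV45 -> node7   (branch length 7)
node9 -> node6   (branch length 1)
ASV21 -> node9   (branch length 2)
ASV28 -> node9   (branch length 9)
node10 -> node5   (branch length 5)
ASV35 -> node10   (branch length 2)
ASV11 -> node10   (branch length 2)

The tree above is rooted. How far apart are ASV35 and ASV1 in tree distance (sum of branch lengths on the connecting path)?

The path runs ASV35 → … → MRCA → … → ASV1; the MRCA is the root of the tree.
Branch lengths along that path: 2 + 5 + 9 + 9 + 8 + 5 + 5 + 2 = 45.

45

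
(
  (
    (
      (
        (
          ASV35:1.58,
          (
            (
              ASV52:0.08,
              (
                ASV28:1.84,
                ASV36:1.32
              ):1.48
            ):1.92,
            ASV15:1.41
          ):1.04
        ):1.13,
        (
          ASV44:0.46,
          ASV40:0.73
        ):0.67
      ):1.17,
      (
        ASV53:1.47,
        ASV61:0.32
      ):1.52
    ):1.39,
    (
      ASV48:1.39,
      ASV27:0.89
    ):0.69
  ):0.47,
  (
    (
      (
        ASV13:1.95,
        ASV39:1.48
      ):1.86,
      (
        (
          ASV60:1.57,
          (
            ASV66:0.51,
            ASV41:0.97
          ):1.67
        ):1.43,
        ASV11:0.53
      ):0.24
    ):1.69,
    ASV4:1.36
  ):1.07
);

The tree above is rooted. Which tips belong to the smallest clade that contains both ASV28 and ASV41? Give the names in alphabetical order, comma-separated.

Tracing ASV28: it sits inside (ASV28,ASV36).
Tracing ASV41: it sits inside (ASV66,ASV41).
The smallest clade enclosing both is the whole tree (their MRCA is the root), so the answer is all 18 tips in alphabetical order.

ASV11, ASV13, ASV15, ASV27, ASV28, ASV35, ASV36, ASV39, ASV4, ASV40, ASV41, ASV44, ASV48, ASV52, ASV53, ASV60, ASV61, ASV66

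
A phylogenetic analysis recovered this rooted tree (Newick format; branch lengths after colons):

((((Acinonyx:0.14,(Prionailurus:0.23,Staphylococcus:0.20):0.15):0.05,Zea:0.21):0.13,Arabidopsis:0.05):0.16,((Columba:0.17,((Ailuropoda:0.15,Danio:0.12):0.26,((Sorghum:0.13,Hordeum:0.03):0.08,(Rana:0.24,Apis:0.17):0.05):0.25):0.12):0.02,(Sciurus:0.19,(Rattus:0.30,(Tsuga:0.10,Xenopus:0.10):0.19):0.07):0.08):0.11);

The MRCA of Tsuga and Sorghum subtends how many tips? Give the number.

11

The MRCA of Tsuga and Sorghum is the node subtending ((Columba,((Ailuropoda,Danio),((Sorghum,Hordeum),(Rana,Apis)))),(Sciurus,(Rattus,(Tsuga,Xenopus)))).
That clade contains 11 terminal taxa: Ailuropoda, Apis, Columba, Danio, Hordeum, Rana, Rattus, Sciurus, Sorghum, Tsuga, Xenopus.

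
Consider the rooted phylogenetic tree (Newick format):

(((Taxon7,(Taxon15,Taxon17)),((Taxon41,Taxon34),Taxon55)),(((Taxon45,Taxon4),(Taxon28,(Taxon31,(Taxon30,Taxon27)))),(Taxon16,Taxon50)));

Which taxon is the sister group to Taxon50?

Taxon16

Taxon50 attaches to the tree at the node subtending (Taxon16,Taxon50).
The other lineage descending from that same node — the sister group — is the single tip Taxon16.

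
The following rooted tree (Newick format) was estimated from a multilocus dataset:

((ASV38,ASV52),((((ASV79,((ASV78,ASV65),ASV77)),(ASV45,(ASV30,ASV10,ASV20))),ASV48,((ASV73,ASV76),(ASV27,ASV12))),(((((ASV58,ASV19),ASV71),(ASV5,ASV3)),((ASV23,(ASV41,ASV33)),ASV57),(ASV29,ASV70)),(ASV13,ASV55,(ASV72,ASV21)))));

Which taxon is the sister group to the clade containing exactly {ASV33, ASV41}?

ASV23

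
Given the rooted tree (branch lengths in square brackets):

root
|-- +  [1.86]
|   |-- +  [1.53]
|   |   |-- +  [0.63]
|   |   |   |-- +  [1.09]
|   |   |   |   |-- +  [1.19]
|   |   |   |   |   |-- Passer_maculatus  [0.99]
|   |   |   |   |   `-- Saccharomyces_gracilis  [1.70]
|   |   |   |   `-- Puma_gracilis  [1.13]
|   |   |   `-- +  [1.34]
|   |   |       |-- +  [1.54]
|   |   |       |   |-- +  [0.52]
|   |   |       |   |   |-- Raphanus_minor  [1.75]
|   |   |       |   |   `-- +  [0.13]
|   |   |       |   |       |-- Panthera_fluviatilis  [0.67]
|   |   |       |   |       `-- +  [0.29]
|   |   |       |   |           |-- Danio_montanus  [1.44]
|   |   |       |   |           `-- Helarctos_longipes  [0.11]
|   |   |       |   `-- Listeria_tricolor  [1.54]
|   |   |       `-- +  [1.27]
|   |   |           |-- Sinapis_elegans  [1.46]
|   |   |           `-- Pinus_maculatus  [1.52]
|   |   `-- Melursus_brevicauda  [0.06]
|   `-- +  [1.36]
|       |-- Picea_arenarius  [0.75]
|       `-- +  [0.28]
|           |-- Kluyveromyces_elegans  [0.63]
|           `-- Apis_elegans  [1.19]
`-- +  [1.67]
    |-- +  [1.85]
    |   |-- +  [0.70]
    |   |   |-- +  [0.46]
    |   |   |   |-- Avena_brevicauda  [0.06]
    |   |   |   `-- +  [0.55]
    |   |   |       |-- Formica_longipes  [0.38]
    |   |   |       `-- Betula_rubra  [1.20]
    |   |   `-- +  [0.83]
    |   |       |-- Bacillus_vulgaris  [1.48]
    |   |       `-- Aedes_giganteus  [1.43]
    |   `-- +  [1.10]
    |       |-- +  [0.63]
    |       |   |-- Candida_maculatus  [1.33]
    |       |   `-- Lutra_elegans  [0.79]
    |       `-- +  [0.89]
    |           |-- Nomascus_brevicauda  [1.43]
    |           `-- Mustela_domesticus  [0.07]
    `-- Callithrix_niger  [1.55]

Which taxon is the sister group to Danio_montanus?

Helarctos_longipes

Danio_montanus attaches to the tree at the node subtending (Danio_montanus,Helarctos_longipes).
The other lineage descending from that same node — the sister group — is the single tip Helarctos_longipes.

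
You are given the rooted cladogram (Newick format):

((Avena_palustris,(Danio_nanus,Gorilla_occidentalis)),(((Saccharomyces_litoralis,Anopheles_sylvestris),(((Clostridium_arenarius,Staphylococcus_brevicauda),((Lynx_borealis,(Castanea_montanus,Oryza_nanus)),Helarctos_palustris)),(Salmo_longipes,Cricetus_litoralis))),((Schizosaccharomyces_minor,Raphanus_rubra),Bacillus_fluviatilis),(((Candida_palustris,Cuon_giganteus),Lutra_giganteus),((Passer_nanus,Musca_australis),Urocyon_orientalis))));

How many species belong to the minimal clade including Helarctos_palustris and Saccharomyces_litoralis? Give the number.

The MRCA of Helarctos_palustris and Saccharomyces_litoralis is the node subtending ((Saccharomyces_litoralis,Anopheles_sylvestris),(((Clostridium_arenarius,Staphylococcus_brevicauda),((Lynx_borealis,(Castanea_montanus,Oryza_nanus)),Helarctos_palustris)),(Salmo_longipes,Cricetus_litoralis))).
That clade contains 10 terminal taxa: Anopheles_sylvestris, Castanea_montanus, Clostridium_arenarius, Cricetus_litoralis, Helarctos_palustris, Lynx_borealis, Oryza_nanus, Saccharomyces_litoralis, Salmo_longipes, Staphylococcus_brevicauda.

10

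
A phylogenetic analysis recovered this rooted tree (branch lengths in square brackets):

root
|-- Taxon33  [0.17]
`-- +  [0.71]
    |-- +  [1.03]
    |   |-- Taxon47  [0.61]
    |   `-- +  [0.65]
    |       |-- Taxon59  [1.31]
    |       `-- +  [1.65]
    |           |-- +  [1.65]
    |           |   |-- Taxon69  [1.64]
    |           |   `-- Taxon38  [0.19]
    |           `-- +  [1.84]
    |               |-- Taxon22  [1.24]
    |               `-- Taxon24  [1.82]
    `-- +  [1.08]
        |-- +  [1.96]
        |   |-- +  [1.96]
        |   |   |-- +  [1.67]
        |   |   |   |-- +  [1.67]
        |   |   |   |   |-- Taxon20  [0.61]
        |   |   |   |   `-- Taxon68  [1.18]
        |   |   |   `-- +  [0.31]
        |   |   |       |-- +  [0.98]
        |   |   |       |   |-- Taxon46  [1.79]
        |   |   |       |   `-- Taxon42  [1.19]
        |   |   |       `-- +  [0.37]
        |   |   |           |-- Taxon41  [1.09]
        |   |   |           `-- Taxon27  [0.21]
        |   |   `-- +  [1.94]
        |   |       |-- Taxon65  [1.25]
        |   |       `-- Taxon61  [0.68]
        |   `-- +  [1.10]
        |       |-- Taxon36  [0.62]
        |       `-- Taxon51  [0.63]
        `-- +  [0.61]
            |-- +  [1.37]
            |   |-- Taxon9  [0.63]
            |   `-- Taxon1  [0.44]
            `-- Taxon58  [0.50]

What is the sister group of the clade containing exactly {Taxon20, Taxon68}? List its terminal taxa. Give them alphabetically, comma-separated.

Taxon27, Taxon41, Taxon42, Taxon46

The clade containing exactly {Taxon20, Taxon68} attaches to the tree at the node subtending ((Taxon20,Taxon68),((Taxon46,Taxon42),(Taxon41,Taxon27))).
The other lineage descending from that same node — the sister group — is ((Taxon46,Taxon42),(Taxon41,Taxon27)); its 4 tips in alphabetical order are the answer.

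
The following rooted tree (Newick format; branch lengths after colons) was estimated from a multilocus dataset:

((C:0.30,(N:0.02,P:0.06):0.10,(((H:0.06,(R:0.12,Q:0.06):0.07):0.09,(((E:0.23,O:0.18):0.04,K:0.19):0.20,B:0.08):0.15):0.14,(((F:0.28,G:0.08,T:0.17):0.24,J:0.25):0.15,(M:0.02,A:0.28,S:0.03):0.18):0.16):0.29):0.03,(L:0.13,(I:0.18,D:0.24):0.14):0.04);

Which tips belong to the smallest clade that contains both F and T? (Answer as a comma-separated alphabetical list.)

F, G, T

Tracing F: it sits inside (F,G,T).
Tracing T: it sits inside (F,G,T).
The smallest clade enclosing both is (F,G,T); the answer is its 3 terminal taxa in alphabetical order.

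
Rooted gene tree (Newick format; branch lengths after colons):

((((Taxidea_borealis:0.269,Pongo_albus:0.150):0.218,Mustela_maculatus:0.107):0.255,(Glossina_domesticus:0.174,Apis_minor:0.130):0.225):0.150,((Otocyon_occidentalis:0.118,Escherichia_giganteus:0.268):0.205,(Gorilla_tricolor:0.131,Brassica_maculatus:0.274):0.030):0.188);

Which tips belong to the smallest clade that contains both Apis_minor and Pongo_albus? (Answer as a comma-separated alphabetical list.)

Apis_minor, Glossina_domesticus, Mustela_maculatus, Pongo_albus, Taxidea_borealis

Tracing Apis_minor: it sits inside (Glossina_domesticus,Apis_minor).
Tracing Pongo_albus: it sits inside (Taxidea_borealis,Pongo_albus).
The smallest clade enclosing both is (((Taxidea_borealis,Pongo_albus),Mustela_maculatus),(Glossina_domesticus,Apis_minor)); the answer is its 5 terminal taxa in alphabetical order.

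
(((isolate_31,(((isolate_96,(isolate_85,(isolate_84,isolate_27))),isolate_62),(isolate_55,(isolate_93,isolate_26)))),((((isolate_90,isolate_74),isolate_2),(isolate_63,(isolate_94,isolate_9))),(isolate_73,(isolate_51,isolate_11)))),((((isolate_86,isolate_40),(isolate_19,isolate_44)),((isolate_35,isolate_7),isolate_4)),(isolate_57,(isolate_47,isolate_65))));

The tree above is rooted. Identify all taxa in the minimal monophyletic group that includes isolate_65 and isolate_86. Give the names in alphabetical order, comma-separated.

isolate_19, isolate_35, isolate_4, isolate_40, isolate_44, isolate_47, isolate_57, isolate_65, isolate_7, isolate_86

Tracing isolate_65: it sits inside (isolate_47,isolate_65).
Tracing isolate_86: it sits inside (isolate_86,isolate_40).
The smallest clade enclosing both is ((((isolate_86,isolate_40),(isolate_19,isolate_44)),((isolate_35,isolate_7),isolate_4)),(isolate_57,(isolate_47,isolate_65))); the answer is its 10 terminal taxa in alphabetical order.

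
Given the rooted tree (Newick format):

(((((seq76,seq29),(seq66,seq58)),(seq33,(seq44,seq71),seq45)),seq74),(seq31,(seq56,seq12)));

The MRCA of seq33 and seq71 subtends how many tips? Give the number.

4

The MRCA of seq33 and seq71 is the node subtending (seq33,(seq44,seq71),seq45).
That clade contains 4 terminal taxa: seq33, seq44, seq45, seq71.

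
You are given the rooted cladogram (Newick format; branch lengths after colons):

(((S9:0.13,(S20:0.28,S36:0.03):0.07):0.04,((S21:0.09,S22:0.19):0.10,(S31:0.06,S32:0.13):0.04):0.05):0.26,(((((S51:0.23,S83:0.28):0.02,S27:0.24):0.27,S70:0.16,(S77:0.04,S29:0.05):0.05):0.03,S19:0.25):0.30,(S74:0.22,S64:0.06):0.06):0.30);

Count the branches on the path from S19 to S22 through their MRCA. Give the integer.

7

The MRCA of S19 and S22 is the root of the tree.
From S19 up to that node: 3 branches. From S22 up to the same node: 4 branches. Total: 3 + 4 = 7.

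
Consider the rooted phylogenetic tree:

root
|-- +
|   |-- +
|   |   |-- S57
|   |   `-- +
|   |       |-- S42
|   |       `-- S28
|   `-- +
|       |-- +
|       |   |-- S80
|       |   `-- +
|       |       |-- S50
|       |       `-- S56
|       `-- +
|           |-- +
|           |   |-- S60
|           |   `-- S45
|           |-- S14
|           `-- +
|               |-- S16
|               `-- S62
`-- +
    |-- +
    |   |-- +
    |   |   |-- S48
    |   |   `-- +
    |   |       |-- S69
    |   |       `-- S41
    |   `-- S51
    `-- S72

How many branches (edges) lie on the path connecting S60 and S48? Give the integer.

9

The MRCA of S60 and S48 is the root of the tree.
From S60 up to that node: 5 branches. From S48 up to the same node: 4 branches. Total: 5 + 4 = 9.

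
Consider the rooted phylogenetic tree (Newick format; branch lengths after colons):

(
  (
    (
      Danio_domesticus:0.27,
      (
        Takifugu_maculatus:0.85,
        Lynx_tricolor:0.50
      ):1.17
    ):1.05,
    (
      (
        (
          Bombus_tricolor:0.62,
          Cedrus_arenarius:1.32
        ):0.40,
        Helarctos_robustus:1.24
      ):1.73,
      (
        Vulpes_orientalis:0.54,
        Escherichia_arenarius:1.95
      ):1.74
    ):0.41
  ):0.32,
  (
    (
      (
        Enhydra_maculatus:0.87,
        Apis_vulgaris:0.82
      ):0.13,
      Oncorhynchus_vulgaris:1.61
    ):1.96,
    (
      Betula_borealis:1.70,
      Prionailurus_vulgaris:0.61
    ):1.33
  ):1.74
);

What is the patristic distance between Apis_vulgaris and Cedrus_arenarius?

8.83

The path runs Apis_vulgaris → … → MRCA → … → Cedrus_arenarius; the MRCA is the root of the tree.
Branch lengths along that path: 0.82 + 0.13 + 1.96 + 1.74 + 0.32 + 0.41 + 1.73 + 0.40 + 1.32 = 8.83.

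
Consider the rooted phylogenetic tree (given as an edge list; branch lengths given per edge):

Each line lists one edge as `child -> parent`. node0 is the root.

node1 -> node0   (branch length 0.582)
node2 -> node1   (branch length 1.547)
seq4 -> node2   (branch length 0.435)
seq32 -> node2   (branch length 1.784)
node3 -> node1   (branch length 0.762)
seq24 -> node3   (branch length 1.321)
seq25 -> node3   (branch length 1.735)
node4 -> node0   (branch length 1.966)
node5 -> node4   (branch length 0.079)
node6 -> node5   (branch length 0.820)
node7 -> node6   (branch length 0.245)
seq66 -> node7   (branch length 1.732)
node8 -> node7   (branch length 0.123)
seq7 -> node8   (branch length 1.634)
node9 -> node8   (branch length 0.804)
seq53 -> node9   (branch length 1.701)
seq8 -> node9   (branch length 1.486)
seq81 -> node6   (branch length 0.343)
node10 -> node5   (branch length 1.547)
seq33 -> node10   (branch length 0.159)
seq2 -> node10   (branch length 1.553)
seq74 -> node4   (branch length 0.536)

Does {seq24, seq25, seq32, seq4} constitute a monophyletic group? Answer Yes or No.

The most recent common ancestor of these taxa subtends ((seq4,seq32),(seq24,seq25)).
That clade has exactly 4 tips — every listed taxon and nothing else — so the group is monophyletic.

Yes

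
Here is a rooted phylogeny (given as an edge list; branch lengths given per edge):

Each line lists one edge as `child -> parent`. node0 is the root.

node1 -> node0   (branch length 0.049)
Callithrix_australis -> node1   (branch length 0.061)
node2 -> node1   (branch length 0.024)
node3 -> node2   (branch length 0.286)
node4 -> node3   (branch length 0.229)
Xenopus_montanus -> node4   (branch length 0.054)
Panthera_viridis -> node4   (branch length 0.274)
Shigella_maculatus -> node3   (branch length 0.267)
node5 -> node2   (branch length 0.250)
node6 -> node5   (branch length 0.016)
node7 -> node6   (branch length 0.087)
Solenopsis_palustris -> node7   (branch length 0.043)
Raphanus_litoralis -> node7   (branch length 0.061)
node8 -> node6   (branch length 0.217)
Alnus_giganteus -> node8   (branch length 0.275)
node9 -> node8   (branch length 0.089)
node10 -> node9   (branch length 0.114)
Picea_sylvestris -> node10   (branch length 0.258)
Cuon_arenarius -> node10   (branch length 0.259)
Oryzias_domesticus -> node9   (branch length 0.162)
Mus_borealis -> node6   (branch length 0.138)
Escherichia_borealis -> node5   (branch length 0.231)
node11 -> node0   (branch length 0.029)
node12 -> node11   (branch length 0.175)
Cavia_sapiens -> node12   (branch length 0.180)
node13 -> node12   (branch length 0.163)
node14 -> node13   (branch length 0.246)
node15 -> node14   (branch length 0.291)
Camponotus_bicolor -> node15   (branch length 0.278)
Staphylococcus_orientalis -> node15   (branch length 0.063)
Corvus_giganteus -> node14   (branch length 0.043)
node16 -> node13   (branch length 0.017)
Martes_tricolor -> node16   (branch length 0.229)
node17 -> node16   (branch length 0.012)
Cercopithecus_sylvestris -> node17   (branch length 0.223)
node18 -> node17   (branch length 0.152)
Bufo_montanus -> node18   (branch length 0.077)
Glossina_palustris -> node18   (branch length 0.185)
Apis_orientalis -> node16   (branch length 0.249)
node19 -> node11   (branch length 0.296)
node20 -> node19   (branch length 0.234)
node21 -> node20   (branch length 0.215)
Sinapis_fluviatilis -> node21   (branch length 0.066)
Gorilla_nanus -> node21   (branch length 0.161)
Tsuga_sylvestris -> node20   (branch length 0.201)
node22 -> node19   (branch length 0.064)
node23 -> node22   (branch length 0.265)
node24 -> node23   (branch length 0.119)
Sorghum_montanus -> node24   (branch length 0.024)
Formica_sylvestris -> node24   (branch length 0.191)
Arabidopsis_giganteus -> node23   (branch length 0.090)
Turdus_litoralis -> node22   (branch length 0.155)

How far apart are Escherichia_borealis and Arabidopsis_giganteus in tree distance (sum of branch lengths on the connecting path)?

The path runs Escherichia_borealis → … → MRCA → … → Arabidopsis_giganteus; the MRCA is the root of the tree.
Branch lengths along that path: 0.231 + 0.250 + 0.024 + 0.049 + 0.029 + 0.296 + 0.064 + 0.265 + 0.090 = 1.298.

1.298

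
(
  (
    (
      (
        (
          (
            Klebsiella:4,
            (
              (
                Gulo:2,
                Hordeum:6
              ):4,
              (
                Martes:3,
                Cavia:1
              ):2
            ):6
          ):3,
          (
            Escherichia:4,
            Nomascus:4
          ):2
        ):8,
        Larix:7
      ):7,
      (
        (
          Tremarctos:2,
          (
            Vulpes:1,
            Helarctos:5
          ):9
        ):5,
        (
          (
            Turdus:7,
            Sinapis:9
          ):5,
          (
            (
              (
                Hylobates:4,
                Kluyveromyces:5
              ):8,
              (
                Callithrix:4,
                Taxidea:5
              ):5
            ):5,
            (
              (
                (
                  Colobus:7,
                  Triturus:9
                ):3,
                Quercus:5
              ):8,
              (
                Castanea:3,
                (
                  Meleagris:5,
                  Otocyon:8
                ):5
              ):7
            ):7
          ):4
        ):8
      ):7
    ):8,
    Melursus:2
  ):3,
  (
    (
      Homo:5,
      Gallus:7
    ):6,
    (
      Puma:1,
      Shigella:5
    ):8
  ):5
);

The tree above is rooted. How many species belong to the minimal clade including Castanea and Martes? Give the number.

23

The MRCA of Castanea and Martes is the node subtending ((((Klebsiella,((Gulo,Hordeum),(Martes,Cavia))),(Escherichia,Nomascus)),Larix),((Tremarctos,(Vulpes,Helarctos)),((Turdus,Sinapis),(((Hylobates,Kluyveromyces),(Callithrix,Taxidea)),(((Colobus,Triturus),Quercus),(Castanea,(Meleagris,Otocyon))))))).
That clade contains 23 terminal taxa: Callithrix, Castanea, Cavia, Colobus, Escherichia, Gulo, Helarctos, Hordeum, Hylobates, Klebsiella, Kluyveromyces, Larix, Martes, Meleagris, Nomascus, Otocyon, Quercus, Sinapis, Taxidea, Tremarctos, Triturus, Turdus, Vulpes.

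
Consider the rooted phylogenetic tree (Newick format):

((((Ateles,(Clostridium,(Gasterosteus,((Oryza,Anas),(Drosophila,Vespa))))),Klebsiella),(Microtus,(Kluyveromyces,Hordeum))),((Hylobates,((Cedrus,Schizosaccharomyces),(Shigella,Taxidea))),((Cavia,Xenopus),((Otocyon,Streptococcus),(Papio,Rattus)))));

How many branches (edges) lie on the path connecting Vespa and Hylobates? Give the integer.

11

The MRCA of Vespa and Hylobates is the root of the tree.
From Vespa up to that node: 8 branches. From Hylobates up to the same node: 3 branches. Total: 8 + 3 = 11.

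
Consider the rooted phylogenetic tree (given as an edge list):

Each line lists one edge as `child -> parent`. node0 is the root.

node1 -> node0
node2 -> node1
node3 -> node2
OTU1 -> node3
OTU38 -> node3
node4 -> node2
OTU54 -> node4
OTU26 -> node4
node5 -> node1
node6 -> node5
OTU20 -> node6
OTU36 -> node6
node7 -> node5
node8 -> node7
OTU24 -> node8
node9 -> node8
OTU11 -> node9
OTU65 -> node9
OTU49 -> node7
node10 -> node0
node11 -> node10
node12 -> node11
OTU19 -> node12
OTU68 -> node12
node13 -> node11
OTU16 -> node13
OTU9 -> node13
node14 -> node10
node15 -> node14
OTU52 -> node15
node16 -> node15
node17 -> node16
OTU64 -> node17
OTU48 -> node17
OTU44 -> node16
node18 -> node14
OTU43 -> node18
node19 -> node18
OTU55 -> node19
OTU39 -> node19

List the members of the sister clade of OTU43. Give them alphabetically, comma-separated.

OTU43 attaches to the tree at the node subtending (OTU43,(OTU55,OTU39)).
The other lineage descending from that same node — the sister group — is (OTU55,OTU39); its 2 tips in alphabetical order are the answer.

OTU39, OTU55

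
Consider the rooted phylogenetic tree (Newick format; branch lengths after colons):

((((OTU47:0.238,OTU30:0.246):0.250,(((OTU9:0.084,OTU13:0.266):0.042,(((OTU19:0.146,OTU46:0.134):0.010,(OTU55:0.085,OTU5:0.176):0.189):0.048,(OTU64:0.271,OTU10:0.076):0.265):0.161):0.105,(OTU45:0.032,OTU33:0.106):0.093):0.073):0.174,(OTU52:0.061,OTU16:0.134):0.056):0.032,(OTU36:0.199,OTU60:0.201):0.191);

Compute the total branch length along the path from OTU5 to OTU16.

The path runs OTU5 → … → MRCA → … → OTU16; the MRCA is the node subtending (((OTU47,OTU30),(((OTU9,OTU13),(((OTU19,OTU46),(OTU55,OTU5)),(OTU64,OTU10))),(OTU45,OTU33))),(OTU52,OTU16)).
Branch lengths along that path: 0.176 + 0.189 + 0.048 + 0.161 + 0.105 + 0.073 + 0.174 + 0.056 + 0.134 = 1.116.

1.116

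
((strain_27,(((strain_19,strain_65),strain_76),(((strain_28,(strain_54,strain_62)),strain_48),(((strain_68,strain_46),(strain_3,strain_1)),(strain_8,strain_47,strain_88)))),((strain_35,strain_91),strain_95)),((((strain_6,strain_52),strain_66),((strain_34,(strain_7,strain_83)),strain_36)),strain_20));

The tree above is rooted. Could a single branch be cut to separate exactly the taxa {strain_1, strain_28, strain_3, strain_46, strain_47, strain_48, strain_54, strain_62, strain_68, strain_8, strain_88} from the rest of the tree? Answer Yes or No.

Yes

The most recent common ancestor of these taxa subtends (((strain_28,(strain_54,strain_62)),strain_48),(((strain_68,strain_46),(strain_3,strain_1)),(strain_8,strain_47,strain_88))).
That clade has exactly 11 tips — every listed taxon and nothing else — so the group is monophyletic.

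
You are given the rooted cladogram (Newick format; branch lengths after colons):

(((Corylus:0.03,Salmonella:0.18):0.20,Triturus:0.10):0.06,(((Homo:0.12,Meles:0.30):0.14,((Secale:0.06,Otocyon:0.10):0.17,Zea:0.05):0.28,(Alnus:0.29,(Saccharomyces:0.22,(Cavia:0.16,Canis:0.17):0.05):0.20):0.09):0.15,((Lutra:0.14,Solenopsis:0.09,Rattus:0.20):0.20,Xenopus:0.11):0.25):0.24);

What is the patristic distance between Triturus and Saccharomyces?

1.06

The path runs Triturus → … → MRCA → … → Saccharomyces; the MRCA is the root of the tree.
Branch lengths along that path: 0.10 + 0.06 + 0.24 + 0.15 + 0.09 + 0.20 + 0.22 = 1.06.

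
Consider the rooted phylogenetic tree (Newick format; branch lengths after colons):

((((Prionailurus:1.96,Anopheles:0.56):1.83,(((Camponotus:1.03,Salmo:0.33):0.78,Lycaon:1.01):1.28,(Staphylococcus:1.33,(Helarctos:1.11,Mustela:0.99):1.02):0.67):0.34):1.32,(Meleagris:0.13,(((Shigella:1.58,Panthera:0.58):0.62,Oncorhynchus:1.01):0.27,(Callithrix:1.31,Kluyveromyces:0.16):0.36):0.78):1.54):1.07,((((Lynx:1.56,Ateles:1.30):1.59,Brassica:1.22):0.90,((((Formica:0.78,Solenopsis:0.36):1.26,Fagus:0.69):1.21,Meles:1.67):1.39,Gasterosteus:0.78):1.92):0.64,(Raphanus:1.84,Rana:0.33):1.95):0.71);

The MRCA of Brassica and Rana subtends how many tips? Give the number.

10

The MRCA of Brassica and Rana is the node subtending ((((Lynx,Ateles),Brassica),((((Formica,Solenopsis),Fagus),Meles),Gasterosteus)),(Raphanus,Rana)).
That clade contains 10 terminal taxa: Ateles, Brassica, Fagus, Formica, Gasterosteus, Lynx, Meles, Rana, Raphanus, Solenopsis.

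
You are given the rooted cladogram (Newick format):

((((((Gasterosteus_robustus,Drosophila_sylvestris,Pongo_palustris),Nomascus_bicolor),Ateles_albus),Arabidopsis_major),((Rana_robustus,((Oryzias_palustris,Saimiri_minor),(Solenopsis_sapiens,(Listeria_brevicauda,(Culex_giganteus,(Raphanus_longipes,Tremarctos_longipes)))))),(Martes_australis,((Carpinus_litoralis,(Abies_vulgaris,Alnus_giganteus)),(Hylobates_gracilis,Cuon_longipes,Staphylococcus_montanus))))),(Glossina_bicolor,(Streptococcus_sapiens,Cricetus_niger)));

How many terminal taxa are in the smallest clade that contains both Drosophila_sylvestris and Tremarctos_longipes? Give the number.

21

The MRCA of Drosophila_sylvestris and Tremarctos_longipes is the node subtending (((((Gasterosteus_robustus,Drosophila_sylvestris,Pongo_palustris),Nomascus_bicolor),Ateles_albus),Arabidopsis_major),((Rana_robustus,((Oryzias_palustris,Saimiri_minor),(Solenopsis_sapiens,(Listeria_brevicauda,(Culex_giganteus,(Raphanus_longipes,Tremarctos_longipes)))))),(Martes_australis,((Carpinus_litoralis,(Abies_vulgaris,Alnus_giganteus)),(Hylobates_gracilis,Cuon_longipes,Staphylococcus_montanus))))).
That clade contains 21 terminal taxa: Abies_vulgaris, Alnus_giganteus, Arabidopsis_major, Ateles_albus, Carpinus_litoralis, Culex_giganteus, Cuon_longipes, Drosophila_sylvestris, Gasterosteus_robustus, Hylobates_gracilis, Listeria_brevicauda, Martes_australis, Nomascus_bicolor, Oryzias_palustris, Pongo_palustris, Rana_robustus, Raphanus_longipes, Saimiri_minor, Solenopsis_sapiens, Staphylococcus_montanus, Tremarctos_longipes.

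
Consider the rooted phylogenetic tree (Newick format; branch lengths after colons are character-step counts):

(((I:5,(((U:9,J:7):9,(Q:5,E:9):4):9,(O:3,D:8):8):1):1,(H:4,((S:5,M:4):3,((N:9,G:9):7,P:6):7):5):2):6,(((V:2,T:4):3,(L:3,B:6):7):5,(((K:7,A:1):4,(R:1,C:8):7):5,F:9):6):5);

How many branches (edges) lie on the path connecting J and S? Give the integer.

9

The MRCA of J and S is the node subtending ((I,(((U,J),(Q,E)),(O,D))),(H,((S,M),((N,G),P)))).
From J up to that node: 5 branches. From S up to the same node: 4 branches. Total: 5 + 4 = 9.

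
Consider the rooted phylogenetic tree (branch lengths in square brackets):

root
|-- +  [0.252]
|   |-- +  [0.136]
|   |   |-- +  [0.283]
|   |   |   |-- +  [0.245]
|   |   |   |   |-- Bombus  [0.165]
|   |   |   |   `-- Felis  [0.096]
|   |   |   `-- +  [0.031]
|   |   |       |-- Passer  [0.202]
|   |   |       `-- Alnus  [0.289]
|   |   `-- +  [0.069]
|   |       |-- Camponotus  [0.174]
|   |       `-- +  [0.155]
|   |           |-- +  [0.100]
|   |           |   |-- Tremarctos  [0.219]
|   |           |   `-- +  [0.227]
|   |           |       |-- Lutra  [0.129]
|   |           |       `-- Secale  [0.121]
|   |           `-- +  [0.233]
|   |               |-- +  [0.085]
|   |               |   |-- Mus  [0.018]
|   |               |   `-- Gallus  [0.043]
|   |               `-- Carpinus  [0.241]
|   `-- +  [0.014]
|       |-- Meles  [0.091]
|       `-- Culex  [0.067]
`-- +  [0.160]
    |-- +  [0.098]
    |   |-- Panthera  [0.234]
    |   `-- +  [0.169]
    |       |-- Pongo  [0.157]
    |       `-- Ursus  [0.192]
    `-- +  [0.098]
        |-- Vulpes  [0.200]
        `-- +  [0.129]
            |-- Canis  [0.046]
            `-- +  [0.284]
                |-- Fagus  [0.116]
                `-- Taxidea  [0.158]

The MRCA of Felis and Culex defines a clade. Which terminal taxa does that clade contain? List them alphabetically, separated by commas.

Tracing Felis: it sits inside (Bombus,Felis).
Tracing Culex: it sits inside (Meles,Culex).
The smallest clade enclosing both is ((((Bombus,Felis),(Passer,Alnus)),(Camponotus,((Tremarctos,(Lutra,Secale)),((Mus,Gallus),Carpinus)))),(Meles,Culex)); the answer is its 13 terminal taxa in alphabetical order.

Alnus, Bombus, Camponotus, Carpinus, Culex, Felis, Gallus, Lutra, Meles, Mus, Passer, Secale, Tremarctos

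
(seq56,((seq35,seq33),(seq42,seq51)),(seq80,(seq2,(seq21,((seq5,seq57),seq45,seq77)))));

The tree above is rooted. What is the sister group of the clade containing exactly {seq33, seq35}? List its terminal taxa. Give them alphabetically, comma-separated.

The clade containing exactly {seq33, seq35} attaches to the tree at the node subtending ((seq35,seq33),(seq42,seq51)).
The other lineage descending from that same node — the sister group — is (seq42,seq51); its 2 tips in alphabetical order are the answer.

seq42, seq51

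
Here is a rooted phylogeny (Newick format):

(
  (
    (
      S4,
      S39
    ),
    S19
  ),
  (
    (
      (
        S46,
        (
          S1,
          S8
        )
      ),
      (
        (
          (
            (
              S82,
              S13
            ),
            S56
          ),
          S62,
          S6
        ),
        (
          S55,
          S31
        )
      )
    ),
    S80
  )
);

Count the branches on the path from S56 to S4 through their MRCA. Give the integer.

9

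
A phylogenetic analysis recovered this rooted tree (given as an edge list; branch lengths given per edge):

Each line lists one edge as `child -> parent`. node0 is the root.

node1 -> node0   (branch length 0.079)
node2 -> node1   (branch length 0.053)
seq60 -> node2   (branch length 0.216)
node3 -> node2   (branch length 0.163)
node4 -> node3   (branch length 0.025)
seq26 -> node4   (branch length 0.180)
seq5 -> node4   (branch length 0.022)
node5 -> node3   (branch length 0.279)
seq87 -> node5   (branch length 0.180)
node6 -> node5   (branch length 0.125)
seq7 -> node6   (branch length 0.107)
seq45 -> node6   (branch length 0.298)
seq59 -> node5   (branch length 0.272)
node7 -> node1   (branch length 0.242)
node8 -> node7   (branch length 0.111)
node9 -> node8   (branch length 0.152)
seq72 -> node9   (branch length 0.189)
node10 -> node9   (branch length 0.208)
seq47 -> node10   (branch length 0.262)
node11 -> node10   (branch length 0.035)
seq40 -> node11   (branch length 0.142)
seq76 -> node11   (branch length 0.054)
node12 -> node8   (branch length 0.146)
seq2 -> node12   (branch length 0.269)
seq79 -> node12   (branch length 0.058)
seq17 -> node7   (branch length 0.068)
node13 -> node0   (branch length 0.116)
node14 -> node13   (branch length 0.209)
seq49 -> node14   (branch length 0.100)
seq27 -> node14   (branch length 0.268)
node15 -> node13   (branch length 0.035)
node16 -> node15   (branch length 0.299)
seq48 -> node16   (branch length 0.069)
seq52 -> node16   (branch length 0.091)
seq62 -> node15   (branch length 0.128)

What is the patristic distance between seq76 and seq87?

The path runs seq76 → … → MRCA → … → seq87; the MRCA is the node subtending ((seq60,((seq26,seq5),(seq87,(seq7,seq45),seq59))),(((seq72,(seq47,(seq40,seq76))),(seq2,seq79)),seq17)).
Branch lengths along that path: 0.054 + 0.035 + 0.208 + 0.152 + 0.111 + 0.242 + 0.053 + 0.163 + 0.279 + 0.180 = 1.477.

1.477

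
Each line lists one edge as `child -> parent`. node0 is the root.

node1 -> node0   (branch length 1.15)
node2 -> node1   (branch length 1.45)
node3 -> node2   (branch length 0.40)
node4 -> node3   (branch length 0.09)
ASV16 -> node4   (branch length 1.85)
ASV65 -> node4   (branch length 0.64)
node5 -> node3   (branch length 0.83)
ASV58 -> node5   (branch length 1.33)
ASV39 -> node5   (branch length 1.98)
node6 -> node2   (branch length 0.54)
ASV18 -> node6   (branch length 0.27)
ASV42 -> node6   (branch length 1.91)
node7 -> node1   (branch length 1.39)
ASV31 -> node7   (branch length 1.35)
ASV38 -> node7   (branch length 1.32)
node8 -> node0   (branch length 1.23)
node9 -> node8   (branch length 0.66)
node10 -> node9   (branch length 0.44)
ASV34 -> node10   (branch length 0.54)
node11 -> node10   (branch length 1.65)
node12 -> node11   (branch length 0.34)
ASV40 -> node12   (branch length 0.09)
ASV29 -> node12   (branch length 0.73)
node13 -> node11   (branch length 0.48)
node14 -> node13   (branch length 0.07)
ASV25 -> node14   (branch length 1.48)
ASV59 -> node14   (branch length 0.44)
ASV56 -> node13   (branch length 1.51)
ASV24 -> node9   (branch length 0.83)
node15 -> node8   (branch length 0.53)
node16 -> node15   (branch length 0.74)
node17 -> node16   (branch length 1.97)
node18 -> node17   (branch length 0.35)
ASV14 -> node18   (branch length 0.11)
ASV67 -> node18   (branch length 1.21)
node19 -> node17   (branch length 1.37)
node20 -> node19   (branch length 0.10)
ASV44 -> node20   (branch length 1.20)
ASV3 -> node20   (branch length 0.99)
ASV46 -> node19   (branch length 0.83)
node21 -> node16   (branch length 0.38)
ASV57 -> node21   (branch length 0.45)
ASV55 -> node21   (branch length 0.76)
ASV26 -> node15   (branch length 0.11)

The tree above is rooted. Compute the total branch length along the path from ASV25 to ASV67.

9.58

The path runs ASV25 → … → MRCA → … → ASV67; the MRCA is the node subtending (((ASV34,((ASV40,ASV29),((ASV25,ASV59),ASV56))),ASV24),((((ASV14,ASV67),((ASV44,ASV3),ASV46)),(ASV57,ASV55)),ASV26)).
Branch lengths along that path: 1.48 + 0.07 + 0.48 + 1.65 + 0.44 + 0.66 + 0.53 + 0.74 + 1.97 + 0.35 + 1.21 = 9.58.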